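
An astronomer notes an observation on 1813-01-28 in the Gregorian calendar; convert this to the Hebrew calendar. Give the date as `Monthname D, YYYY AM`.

Shevat 27, 5573 AM

Both dates share Julian Day Number 2383272; in the Hebrew calendar that is 27 Shevat 5573 AM.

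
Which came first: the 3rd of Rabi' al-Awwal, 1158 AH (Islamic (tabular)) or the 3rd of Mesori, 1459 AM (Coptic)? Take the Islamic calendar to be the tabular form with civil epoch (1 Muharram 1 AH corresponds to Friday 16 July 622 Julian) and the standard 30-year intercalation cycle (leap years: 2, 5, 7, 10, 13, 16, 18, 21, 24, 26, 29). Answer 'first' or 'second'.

First date → JDN 2358503; second date → JDN 2357896.
JDN 2357896 < JDN 2358503, so the second date is earlier.

second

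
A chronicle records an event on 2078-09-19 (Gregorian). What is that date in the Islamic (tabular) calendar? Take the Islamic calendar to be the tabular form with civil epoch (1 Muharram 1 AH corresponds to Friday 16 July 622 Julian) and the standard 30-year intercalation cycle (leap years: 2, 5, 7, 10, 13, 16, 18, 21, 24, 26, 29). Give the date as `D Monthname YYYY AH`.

Both dates share Julian Day Number 2480296; in the tabular Islamic calendar that is 12 Dhu al-Qa'dah 1501 AH.

12 Dhu al-Qa'dah 1501 AH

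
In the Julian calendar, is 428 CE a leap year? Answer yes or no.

yes

428 mod 4 = 0, so it is a leap year in the Julian calendar.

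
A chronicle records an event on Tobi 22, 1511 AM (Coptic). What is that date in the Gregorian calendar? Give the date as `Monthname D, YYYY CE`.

January 28, 1795 CE

Both dates share Julian Day Number 2376698; in the Gregorian calendar that is 28 January 1795 CE.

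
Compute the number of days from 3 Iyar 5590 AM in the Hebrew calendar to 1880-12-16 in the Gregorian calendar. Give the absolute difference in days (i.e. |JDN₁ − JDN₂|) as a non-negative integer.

JDN of the first date = 2389569.
JDN of the second date = 2408066.
|2408066 − 2389569| = 18497.

18497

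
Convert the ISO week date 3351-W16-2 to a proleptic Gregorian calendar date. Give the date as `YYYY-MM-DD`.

3351-04-20

ISO week 1 of 3351 is the week containing the first Thursday of 3351.
Week 16, day 2 (Tuesday) lands on 3351-04-20.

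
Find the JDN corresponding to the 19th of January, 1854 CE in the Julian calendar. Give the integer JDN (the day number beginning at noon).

Equivalently 31 January 1854 (Gregorian).
JDN 2451545 is 1 January 2000 CE (Gregorian); the target day is −53295 days from there, so JDN = 2398250.

2398250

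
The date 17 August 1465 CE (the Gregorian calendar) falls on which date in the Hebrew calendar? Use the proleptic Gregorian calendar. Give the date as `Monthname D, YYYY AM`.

Both dates share Julian Day Number 2256369; in the Hebrew calendar that is 16 Av 5225 AM.

Av 16, 5225 AM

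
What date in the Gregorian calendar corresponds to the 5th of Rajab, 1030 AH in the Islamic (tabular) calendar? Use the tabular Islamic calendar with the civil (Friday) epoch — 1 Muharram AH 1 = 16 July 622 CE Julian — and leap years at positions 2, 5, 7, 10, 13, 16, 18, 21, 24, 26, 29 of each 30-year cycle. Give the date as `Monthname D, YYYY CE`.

May 26, 1621 CE

Julian Day Number of the source date = 2313264.
Converting JDN 2313264 to the Gregorian calendar gives 26 May 1621 CE.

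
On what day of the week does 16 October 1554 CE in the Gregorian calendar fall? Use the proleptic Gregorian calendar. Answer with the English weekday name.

JDN 2288935 mod 7 = 5, and JDN 0 was a Monday, so this is a Saturday.

Saturday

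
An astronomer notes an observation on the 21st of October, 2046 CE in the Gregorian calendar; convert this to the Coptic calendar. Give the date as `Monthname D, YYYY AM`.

Julian Day Number of the source date = 2468640.
Converting JDN 2468640 to the Coptic calendar gives 11 Paopi 1763 AM.

Paopi 11, 1763 AM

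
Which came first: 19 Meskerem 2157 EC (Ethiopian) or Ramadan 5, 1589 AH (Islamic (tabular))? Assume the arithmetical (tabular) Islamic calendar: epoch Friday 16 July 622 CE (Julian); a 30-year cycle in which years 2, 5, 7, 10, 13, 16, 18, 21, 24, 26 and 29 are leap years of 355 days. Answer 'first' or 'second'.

second

First date → JDN 2511718; second date → JDN 2511414.
JDN 2511414 < JDN 2511718, so the second date is earlier.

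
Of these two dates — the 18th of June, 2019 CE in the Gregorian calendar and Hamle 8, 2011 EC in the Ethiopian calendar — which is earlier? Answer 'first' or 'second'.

Converting both to JDN: 2458653 vs 2458680; the smaller is the first.

first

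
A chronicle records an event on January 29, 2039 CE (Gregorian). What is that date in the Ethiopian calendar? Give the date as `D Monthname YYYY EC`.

21 Tir 2031 EC

Julian Day Number of the source date = 2465818.
Converting JDN 2465818 to the Ethiopian calendar gives 21 Tir 2031 EC.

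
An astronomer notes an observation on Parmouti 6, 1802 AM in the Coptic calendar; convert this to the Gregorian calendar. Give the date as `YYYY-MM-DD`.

Julian Day Number of the source date = 2483060.
Converting JDN 2483060 to the Gregorian calendar gives 14 April 2086 CE.

2086-04-14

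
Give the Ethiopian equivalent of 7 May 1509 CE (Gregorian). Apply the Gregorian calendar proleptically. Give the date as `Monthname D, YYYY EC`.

Ginbot 2, 1501 EC

Both dates share Julian Day Number 2272337; in the Ethiopian calendar that is 2 Ginbot 1501 EC.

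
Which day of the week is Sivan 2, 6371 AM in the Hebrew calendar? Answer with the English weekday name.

Wednesday

In the Gregorian calendar this is 5 June 2611 (JDN 2674863).
JDN 2674863 mod 7 = 2, and JDN 0 was a Monday, so this is a Wednesday.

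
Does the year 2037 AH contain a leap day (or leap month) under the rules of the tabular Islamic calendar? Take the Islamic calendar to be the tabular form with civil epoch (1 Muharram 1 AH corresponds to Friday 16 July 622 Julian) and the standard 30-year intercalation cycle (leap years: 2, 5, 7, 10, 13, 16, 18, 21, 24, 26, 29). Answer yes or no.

no

Year 2037 AH is year 27 of its 30-year cycle; leap positions are 2, 5, 7, 10, 13, 16, 18, 21, 24, 26, 29, so it is a common year (354 days).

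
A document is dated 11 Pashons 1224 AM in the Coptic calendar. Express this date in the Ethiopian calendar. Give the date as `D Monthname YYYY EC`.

11 Ginbot 1500 EC

Julian Day Number of the source date = 2271981.
Converting JDN 2271981 to the Ethiopian calendar gives 11 Ginbot 1500 EC.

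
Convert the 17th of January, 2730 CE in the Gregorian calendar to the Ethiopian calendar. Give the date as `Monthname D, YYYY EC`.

Tir 3, 2722 EC

Both dates share Julian Day Number 2718188; in the Ethiopian calendar that is 3 Tir 2722 EC.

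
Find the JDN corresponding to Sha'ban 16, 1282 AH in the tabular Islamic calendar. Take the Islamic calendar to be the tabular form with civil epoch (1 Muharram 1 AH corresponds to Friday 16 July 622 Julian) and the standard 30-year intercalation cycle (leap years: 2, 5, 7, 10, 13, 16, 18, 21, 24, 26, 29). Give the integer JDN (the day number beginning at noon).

In the Gregorian calendar the same day is 4 January 1866.
JDN 2451545 is 1 January 2000 CE (Gregorian); the target day is −48939 days from there, so JDN = 2402606.

2402606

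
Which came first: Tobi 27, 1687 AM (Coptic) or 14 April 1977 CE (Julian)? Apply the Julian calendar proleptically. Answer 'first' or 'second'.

first

First date → JDN 2440987; second date → JDN 2443261.
JDN 2440987 < JDN 2443261, so the first date is earlier.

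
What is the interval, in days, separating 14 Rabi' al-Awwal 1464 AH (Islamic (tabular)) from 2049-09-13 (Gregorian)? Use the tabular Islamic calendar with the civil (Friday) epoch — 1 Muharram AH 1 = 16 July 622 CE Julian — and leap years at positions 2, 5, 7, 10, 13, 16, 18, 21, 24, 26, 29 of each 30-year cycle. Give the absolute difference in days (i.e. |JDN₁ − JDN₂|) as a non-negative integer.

First date → JDN 2466950; second date → JDN 2469698.
The interval is |2466950 − 2469698| = 2748 days.

2748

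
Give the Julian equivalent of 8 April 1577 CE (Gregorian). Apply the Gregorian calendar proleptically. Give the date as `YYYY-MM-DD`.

The Julian–Gregorian offset here is 10 days (Julian trailing).
8 April 1577 Gregorian − 10 days → 29 March 1577 Julian.

1577-03-29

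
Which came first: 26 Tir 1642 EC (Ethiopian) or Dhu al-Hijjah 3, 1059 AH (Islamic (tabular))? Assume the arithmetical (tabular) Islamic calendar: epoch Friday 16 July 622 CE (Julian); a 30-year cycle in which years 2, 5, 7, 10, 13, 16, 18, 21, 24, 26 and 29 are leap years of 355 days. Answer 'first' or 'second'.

second

Converting both to JDN: 2323741 vs 2323687; the smaller is the second.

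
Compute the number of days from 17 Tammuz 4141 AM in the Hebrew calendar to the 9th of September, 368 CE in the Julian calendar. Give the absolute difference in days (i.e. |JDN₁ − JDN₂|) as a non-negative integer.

First date → JDN 1860395; second date → JDN 1855722.
The interval is |1860395 − 1855722| = 4673 days.

4673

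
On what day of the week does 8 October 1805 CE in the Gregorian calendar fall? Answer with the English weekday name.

2380603 ≡ 1 (mod 7); counting from Monday = 0 gives Tuesday.

Tuesday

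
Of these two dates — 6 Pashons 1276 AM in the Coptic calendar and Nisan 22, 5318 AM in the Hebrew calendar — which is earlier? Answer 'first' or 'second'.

First date → JDN 2290969; second date → JDN 2290217.
JDN 2290217 < JDN 2290969, so the second date is earlier.

second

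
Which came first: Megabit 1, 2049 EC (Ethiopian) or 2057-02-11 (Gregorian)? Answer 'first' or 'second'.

Converting both to JDN: 2472433 vs 2472406; the smaller is the second.

second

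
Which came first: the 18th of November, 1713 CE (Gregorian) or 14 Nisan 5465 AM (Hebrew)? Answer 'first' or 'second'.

The two dates have Julian Day Numbers 2347042 and 2343896 respectively.
Since 2343896 < 2347042, the second date comes first.

second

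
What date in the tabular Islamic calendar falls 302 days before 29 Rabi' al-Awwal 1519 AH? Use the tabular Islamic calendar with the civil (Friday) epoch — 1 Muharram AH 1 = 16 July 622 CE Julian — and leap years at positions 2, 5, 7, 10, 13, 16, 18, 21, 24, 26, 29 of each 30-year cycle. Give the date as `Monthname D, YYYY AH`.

JDN of 29 Rabi' al-Awwal 1519 AH = 2486456.
2486456 − 302 = 2486154.
JDN 2486154 in the tabular Islamic calendar is Jumada al-Awwal 23, 1518 AH.

Jumada al-Awwal 23, 1518 AH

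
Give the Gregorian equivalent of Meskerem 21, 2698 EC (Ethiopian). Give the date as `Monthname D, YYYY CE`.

October 7, 2705 CE

Both dates share Julian Day Number 2709320; in the Gregorian calendar that is 7 October 2705 CE.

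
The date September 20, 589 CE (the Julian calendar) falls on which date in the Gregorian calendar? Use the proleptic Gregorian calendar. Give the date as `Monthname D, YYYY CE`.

The Julian–Gregorian offset here is 2 days (Julian trailing).
20 September 589 Julian + 2 days → 22 September 589 Gregorian.

September 22, 589 CE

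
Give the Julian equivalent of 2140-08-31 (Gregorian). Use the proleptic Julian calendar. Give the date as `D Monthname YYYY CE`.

17 August 2140 CE

The Julian–Gregorian offset here is 14 days (Julian trailing).
31 August 2140 Gregorian − 14 days → 17 August 2140 Julian.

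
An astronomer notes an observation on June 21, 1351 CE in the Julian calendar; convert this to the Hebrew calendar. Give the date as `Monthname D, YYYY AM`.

Both dates share Julian Day Number 2214682; in the Hebrew calendar that is 26 Sivan 5111 AM.

Sivan 26, 5111 AM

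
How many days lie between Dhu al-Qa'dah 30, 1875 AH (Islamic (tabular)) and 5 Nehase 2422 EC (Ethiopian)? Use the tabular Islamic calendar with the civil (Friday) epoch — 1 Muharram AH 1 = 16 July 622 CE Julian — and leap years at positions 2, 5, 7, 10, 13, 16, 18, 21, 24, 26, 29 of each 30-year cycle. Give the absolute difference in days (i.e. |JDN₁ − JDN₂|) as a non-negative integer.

First date → JDN 2612847; second date → JDN 2608825.
The interval is |2612847 − 2608825| = 4022 days.

4022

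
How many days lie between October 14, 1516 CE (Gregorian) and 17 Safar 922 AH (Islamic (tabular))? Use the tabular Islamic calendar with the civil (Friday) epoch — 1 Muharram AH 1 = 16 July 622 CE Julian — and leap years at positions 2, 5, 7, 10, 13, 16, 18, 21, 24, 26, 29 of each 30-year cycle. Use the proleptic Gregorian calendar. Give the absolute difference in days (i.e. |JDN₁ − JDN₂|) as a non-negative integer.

First date → JDN 2275054; second date → JDN 2274858.
The interval is |2275054 − 2274858| = 196 days.

196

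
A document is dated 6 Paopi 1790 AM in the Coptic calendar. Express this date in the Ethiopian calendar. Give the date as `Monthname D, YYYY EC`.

Tikimt 6, 2066 EC

Julian Day Number of the source date = 2478497.
Converting JDN 2478497 to the Ethiopian calendar gives 6 Tikimt 2066 EC.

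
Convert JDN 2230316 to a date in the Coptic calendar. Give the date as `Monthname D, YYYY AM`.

JDN 2230316 is 18 April 1394 in the proleptic Gregorian calendar.
In the Coptic calendar that day is Parmouti 15, 1110 AM.

Parmouti 15, 1110 AM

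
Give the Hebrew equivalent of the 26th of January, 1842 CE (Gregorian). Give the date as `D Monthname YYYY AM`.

Julian Day Number of the source date = 2393862.
Converting JDN 2393862 to the Hebrew calendar gives 15 Shevat 5602 AM.

15 Shevat 5602 AM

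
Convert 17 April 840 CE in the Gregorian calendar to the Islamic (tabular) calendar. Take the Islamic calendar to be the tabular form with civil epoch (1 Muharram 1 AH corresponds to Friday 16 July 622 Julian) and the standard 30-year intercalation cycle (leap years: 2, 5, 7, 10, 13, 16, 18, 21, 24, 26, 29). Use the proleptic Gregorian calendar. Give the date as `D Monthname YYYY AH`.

Both dates share Julian Day Number 2027971; in the tabular Islamic calendar that is 6 Jumada al-Thani 225 AH.

6 Jumada al-Thani 225 AH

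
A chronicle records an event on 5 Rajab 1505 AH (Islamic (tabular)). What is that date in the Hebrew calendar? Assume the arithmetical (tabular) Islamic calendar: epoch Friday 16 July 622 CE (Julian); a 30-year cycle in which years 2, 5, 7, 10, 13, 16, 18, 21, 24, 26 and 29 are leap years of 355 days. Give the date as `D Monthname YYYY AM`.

4 Nisan 5842 AM

The source date corresponds to 3 April 2082 in the Gregorian calendar (JDN 2481588).
That day falls on 4 Nisan 5842 AM in the Hebrew calendar.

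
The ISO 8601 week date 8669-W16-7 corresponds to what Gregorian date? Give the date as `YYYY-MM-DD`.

ISO week 1 of 8669 is the week containing the first Thursday of 8669.
Week 16, day 7 (Sunday) lands on 8669-04-25.

8669-04-25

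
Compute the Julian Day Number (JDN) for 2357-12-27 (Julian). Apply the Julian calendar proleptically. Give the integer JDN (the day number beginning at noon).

In the Gregorian calendar the same day is 12 January 2358.
JDN 2400001 is 17 November 1858 CE (Gregorian), MJD 0; the target day is +182312 days from there, so JDN = 2582313.

2582313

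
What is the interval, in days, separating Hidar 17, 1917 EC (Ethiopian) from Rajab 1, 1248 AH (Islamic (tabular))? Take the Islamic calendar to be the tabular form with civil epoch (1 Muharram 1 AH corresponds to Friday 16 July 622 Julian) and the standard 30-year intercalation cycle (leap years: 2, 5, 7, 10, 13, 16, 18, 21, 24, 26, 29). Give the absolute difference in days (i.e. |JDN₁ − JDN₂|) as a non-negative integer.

JDN of the first date = 2424116.
JDN of the second date = 2390512.
|2390512 − 2424116| = 33604.

33604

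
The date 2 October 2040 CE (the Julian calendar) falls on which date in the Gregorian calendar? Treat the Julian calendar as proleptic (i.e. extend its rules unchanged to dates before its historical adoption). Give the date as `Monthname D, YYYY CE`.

October 15, 2040 CE

At this point the Julian calendar is 13 days behind the Gregorian.
2 October 2040 Julian + 13 days → 15 October 2040 Gregorian.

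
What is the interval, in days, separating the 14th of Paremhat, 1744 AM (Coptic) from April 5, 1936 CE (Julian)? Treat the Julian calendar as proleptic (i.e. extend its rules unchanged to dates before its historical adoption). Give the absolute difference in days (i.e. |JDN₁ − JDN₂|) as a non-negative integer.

JDN of the first date = 2461854.
JDN of the second date = 2428277.
|2428277 − 2461854| = 33577.

33577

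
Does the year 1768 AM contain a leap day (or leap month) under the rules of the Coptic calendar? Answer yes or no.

1768 mod 4 = 0; in the Coptic calendar a year is leap when year mod 4 = 3, so it is a common year.

no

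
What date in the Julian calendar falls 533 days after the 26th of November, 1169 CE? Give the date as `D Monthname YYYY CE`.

JDN of the 26th of November, 1169 CE = 2148365.
2148365 + 533 = 2148898.
JDN 2148898 in the Julian calendar is 13 May 1171 CE.

13 May 1171 CE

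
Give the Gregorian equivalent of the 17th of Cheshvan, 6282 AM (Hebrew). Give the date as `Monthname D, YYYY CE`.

November 19, 2521 CE

Both dates share Julian Day Number 2642159; in the Gregorian calendar that is 19 November 2521 CE.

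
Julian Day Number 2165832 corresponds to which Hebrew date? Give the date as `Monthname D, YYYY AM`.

JDN 2165832 is 29 September 1217 in the proleptic Gregorian calendar.
In the Hebrew calendar that day is Tishrei 19, 4978 AM.

Tishrei 19, 4978 AM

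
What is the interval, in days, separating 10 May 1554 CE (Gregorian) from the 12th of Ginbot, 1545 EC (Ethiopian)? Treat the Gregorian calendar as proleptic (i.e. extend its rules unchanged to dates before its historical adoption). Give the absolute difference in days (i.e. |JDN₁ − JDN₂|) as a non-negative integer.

JDN of the first date = 2288776.
JDN of the second date = 2288418.
|2288418 − 2288776| = 358.

358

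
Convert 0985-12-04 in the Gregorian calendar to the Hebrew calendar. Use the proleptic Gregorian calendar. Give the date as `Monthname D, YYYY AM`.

Julian Day Number of the source date = 2081162.
Converting JDN 2081162 to the Hebrew calendar gives 14 Kislev 4746 AM.

Kislev 14, 4746 AM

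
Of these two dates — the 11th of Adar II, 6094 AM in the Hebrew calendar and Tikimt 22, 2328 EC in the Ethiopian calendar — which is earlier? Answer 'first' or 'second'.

first

The two dates have Julian Day Numbers 2573611 and 2574209 respectively.
Since 2573611 < 2574209, the first date comes first.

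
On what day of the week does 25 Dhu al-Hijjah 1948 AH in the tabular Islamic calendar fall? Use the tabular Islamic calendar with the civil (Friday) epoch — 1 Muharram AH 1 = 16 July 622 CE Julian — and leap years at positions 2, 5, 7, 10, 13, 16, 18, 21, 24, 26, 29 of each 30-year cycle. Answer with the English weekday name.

This is JDN 2638741 (11 July 2512 Gregorian).
JDN 2638741 mod 7 = 0, and JDN 0 was a Monday, so this is a Monday.

Monday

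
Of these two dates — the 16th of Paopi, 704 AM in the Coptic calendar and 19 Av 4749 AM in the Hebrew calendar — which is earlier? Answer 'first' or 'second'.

The two dates have Julian Day Numbers 2081846 and 2082495 respectively.
Since 2081846 < 2082495, the first date comes first.

first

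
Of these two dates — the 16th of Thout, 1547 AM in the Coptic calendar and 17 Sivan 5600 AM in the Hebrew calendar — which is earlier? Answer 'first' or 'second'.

First date → JDN 2389721; second date → JDN 2393275.
JDN 2389721 < JDN 2393275, so the first date is earlier.

first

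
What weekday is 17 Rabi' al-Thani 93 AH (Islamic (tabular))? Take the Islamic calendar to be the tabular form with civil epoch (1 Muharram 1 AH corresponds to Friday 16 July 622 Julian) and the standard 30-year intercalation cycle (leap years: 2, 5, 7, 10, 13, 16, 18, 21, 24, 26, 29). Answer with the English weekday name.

This is JDN 1981147 (5 February 712 Gregorian).
Since JDN mod 7 = 0 (0 = Monday), the day is Monday.

Monday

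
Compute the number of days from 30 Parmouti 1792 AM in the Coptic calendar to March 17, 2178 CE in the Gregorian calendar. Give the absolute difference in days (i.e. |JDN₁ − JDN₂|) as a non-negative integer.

First date → JDN 2479432; second date → JDN 2516634.
The interval is |2479432 − 2516634| = 37202 days.

37202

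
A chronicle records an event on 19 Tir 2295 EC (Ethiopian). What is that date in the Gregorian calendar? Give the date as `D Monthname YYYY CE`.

30 January 2303 CE

Both dates share Julian Day Number 2562242; in the Gregorian calendar that is 30 January 2303 CE.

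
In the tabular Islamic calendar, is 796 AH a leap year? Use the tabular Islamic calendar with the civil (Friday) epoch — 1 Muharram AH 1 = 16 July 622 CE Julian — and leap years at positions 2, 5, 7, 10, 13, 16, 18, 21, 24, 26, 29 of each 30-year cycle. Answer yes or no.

yes

Year 796 AH is year 16 of its 30-year cycle; leap positions are 2, 5, 7, 10, 13, 16, 18, 21, 24, 26, 29, so it is a leap year (355 days).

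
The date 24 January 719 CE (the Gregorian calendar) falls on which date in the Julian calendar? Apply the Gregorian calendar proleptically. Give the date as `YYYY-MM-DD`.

0719-01-20

The Julian–Gregorian offset here is 4 days (Julian trailing).
24 January 719 Gregorian − 4 days → 20 January 719 Julian.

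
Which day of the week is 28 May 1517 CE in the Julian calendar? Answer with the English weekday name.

In the proleptic Gregorian calendar this is 7 June 1517 (JDN 2275290).
JDN 2275290 mod 7 = 3, and JDN 0 was a Monday, so this is a Thursday.

Thursday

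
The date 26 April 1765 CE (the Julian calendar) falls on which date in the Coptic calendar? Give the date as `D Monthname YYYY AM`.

Julian Day Number of the source date = 2365840.
Converting JDN 2365840 to the Coptic calendar gives 1 Pashons 1481 AM.

1 Pashons 1481 AM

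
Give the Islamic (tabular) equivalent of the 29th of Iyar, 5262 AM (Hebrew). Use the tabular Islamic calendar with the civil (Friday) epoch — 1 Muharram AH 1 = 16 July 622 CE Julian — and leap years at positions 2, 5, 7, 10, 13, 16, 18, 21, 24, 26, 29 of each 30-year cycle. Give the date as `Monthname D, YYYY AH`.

Julian Day Number of the source date = 2269790.
Converting JDN 2269790 to the tabular Islamic calendar gives 29 Shawwal 907 AH.

Shawwal 29, 907 AH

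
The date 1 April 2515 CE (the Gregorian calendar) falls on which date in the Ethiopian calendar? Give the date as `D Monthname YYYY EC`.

Both dates share Julian Day Number 2639735; in the Ethiopian calendar that is 19 Megabit 2507 EC.

19 Megabit 2507 EC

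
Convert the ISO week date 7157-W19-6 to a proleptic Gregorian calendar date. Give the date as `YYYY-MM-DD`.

7157-05-11

ISO week 1 of 7157 is the week containing the first Thursday of 7157.
Week 19, day 6 (Saturday) lands on 7157-05-11.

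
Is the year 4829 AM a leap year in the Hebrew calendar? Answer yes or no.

yes

Hebrew year 4829 is year 3 of its 19-year Metonic cycle; leap years are at positions 3, 6, 8, 11, 14, 17, 19, so it is a leap year (13 months).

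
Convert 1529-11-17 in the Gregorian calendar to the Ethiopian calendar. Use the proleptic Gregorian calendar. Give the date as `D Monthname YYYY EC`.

Julian Day Number of the source date = 2279836.
Converting JDN 2279836 to the Ethiopian calendar gives 11 Hidar 1522 EC.

11 Hidar 1522 EC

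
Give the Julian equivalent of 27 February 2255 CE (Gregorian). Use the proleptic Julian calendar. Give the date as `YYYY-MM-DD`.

2255-02-12

For dates in this range the Gregorian date is 15 days ahead of the Julian.
27 February 2255 Gregorian − 15 days → 12 February 2255 Julian.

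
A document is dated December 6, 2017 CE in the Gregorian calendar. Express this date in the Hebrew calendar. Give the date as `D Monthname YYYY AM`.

18 Kislev 5778 AM

Both dates share Julian Day Number 2458094; in the Hebrew calendar that is 18 Kislev 5778 AM.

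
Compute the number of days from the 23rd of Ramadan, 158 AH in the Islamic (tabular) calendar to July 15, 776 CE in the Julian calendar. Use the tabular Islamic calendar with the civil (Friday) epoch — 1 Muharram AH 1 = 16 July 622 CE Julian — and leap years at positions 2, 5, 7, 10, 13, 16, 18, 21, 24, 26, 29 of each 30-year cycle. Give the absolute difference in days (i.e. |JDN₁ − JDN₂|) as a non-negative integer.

354

First date → JDN 2004334; second date → JDN 2004688.
The interval is |2004334 − 2004688| = 354 days.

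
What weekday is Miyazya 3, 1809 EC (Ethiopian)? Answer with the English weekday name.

Thursday

Equivalently 10 April 1817 Gregorian, JDN 2384805.
Since JDN mod 7 = 3 (0 = Monday), the day is Thursday.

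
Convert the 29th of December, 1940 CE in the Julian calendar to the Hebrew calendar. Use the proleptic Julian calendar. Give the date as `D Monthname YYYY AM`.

12 Tevet 5701 AM

Julian Day Number of the source date = 2430006.
Converting JDN 2430006 to the Hebrew calendar gives 12 Tevet 5701 AM.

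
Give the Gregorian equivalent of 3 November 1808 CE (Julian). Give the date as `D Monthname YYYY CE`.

At this point the Julian calendar is 12 days behind the Gregorian.
3 November 1808 Julian + 12 days → 15 November 1808 Gregorian.

15 November 1808 CE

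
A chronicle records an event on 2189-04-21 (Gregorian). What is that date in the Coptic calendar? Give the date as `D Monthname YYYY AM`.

12 Parmouti 1905 AM

Julian Day Number of the source date = 2520687.
Converting JDN 2520687 to the Coptic calendar gives 12 Parmouti 1905 AM.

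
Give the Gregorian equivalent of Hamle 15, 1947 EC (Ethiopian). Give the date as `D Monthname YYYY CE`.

Julian Day Number of the source date = 2435311.
Converting JDN 2435311 to the Gregorian calendar gives 22 July 1955 CE.

22 July 1955 CE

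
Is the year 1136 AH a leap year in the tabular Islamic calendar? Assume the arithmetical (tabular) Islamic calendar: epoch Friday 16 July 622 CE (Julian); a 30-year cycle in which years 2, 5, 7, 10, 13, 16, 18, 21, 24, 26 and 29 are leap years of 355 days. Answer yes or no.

Year 1136 AH is year 26 of its 30-year cycle; leap positions are 2, 5, 7, 10, 13, 16, 18, 21, 24, 26, 29, so it is a leap year (355 days).

yes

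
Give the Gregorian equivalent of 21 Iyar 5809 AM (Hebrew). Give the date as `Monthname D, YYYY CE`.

May 23, 2049 CE

Both dates share Julian Day Number 2469585; in the Gregorian calendar that is 23 May 2049 CE.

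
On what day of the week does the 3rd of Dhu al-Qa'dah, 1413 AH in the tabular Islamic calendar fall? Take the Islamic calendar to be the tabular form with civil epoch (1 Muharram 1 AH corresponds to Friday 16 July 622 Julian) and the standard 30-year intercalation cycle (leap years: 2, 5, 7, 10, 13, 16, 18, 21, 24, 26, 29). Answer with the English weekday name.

Sunday

In the Gregorian calendar this is 25 April 1993 (JDN 2449103).
JDN 2449103 mod 7 = 6, and JDN 0 was a Monday, so this is a Sunday.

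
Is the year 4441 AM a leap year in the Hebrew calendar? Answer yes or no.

Hebrew year 4441 is year 14 of its 19-year Metonic cycle; leap years are at positions 3, 6, 8, 11, 14, 17, 19, so it is a leap year (13 months).

yes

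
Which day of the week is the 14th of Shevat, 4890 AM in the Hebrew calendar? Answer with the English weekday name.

Equivalently 2 February 1130 Gregorian, JDN 2133816.
JDN 2133816 mod 7 = 6, and JDN 0 was a Monday, so this is a Sunday.

Sunday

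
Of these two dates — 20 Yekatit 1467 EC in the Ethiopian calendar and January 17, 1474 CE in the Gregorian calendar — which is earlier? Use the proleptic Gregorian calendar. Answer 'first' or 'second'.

second

The two dates have Julian Day Numbers 2259846 and 2259444 respectively.
Since 2259444 < 2259846, the second date comes first.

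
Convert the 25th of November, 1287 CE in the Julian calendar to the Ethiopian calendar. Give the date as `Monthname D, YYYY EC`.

Hidar 28, 1280 EC

Julian Day Number of the source date = 2191463.
Converting JDN 2191463 to the Ethiopian calendar gives 28 Hidar 1280 EC.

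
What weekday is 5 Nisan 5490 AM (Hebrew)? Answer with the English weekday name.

Thursday

In the Gregorian calendar this is 23 March 1730 (JDN 2353011).
Since JDN mod 7 = 3 (0 = Monday), the day is Thursday.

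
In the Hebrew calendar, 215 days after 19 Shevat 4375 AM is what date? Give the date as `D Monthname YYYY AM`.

The starting date is JDN 1945710; 1945710 + 215 = 1945925.
JDN 1945925 corresponds to 27 Elul 4375 AM.

27 Elul 4375 AM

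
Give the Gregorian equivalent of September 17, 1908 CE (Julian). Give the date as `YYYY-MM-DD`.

For dates in this range the Gregorian date is 13 days ahead of the Julian.
17 September 1908 Julian + 13 days → 30 September 1908 Gregorian.

1908-09-30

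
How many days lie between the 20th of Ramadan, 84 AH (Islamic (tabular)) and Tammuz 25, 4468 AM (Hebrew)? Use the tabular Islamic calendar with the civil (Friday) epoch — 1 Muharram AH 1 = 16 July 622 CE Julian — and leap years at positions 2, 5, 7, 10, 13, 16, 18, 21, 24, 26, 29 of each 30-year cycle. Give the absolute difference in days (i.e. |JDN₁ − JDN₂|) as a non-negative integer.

JDN of the first date = 1978107.
JDN of the second date = 1979854.
|1979854 − 1978107| = 1747.

1747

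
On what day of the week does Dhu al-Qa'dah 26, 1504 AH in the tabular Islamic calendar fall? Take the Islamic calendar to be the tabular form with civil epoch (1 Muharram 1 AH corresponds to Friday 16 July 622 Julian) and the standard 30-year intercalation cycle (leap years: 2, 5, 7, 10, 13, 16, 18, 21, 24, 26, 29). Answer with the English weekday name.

This is JDN 2481373 (31 August 2081 Gregorian).
JDN 2481373 mod 7 = 6, and JDN 0 was a Monday, so this is a Sunday.

Sunday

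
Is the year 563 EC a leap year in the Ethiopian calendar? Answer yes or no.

563 mod 4 = 3; in the Ethiopian calendar a year is leap when year mod 4 = 3, so it is a leap year.

yes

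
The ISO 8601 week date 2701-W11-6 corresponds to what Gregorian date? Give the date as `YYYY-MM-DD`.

ISO week 1 of 2701 is the week containing the first Thursday of 2701.
Week 11, day 6 (Saturday) lands on 2701-03-16.

2701-03-16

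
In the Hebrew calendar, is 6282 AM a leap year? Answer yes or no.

no

Hebrew year 6282 is year 12 of its 19-year Metonic cycle; leap years are at positions 3, 6, 8, 11, 14, 17, 19, so it is a common year (12 months).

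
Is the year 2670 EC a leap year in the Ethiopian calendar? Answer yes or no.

no

2670 mod 4 = 2; in the Ethiopian calendar a year is leap when year mod 4 = 3, so it is a common year.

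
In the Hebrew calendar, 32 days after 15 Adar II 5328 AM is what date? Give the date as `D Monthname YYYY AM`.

JDN of 15 Adar II 5328 AM = 2293844.
2293844 + 32 = 2293876.
JDN 2293876 in the Hebrew calendar is 18 Nisan 5328 AM.

18 Nisan 5328 AM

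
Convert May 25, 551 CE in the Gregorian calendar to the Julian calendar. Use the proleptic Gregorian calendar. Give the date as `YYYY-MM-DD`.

For dates in this range the Gregorian date is 2 days ahead of the Julian.
25 May 551 Gregorian − 2 days → 23 May 551 Julian.

0551-05-23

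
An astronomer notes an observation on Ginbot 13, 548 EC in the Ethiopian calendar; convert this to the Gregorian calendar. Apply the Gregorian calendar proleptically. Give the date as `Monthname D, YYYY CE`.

Julian Day Number of the source date = 1924265.
Converting JDN 1924265 to the Gregorian calendar gives 10 May 556 CE.

May 10, 556 CE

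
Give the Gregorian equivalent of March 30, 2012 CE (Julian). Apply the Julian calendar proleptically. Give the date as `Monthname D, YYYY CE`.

April 12, 2012 CE

The Julian–Gregorian offset here is 13 days (Julian trailing).
30 March 2012 Julian + 13 days → 12 April 2012 Gregorian.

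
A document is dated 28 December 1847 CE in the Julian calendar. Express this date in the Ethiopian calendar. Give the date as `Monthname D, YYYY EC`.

The source date corresponds to 9 January 1848 in the Gregorian calendar (JDN 2396036).
That day falls on 1 Tir 1840 EC in the Ethiopian calendar.

Tir 1, 1840 EC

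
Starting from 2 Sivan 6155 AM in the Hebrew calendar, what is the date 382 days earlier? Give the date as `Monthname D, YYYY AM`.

Iyar 4, 6154 AM

The starting date is JDN 2595957; 2595957 − 382 = 2595575.
JDN 2595575 corresponds to Iyar 4, 6154 AM.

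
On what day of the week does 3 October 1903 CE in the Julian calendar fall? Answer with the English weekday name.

Friday

This is JDN 2416404 (16 October 1903 Gregorian).
JDN 2416404 mod 7 = 4, and JDN 0 was a Monday, so this is a Friday.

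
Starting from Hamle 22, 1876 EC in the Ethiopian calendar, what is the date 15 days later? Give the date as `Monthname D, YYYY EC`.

JDN of Hamle 22, 1876 EC = 2409386.
2409386 + 15 = 2409401.
JDN 2409401 in the Ethiopian calendar is Nehase 7, 1876 EC.

Nehase 7, 1876 EC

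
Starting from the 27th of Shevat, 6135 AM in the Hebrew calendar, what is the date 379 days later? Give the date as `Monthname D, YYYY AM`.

The starting date is JDN 2588540; 2588540 + 379 = 2588919.
JDN 2588919 corresponds to Shevat 21, 6136 AM.

Shevat 21, 6136 AM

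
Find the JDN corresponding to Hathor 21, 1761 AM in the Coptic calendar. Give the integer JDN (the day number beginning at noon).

Equivalently 30 November 2044 (Gregorian).
JDN 2451545 is 1 January 2000 CE (Gregorian); the target day is +16405 days from there, so JDN = 2467950.

2467950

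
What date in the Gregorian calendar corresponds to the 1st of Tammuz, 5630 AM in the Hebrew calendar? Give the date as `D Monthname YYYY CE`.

Both dates share Julian Day Number 2404244; in the Gregorian calendar that is 30 June 1870 CE.

30 June 1870 CE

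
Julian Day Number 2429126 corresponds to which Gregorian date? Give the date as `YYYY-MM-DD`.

JDN 2451545 is 1 Jan 2000; 2429126 is −22419 days from there.

1938-08-15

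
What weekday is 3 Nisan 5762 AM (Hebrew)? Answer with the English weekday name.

Saturday

This is JDN 2452350 (16 March 2002 Gregorian).
Since JDN mod 7 = 5 (0 = Monday), the day is Saturday.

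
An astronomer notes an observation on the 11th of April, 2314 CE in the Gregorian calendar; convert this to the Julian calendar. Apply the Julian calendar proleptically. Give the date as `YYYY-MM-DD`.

The Julian–Gregorian offset here is 16 days (Julian trailing).
11 April 2314 Gregorian − 16 days → 26 March 2314 Julian.

2314-03-26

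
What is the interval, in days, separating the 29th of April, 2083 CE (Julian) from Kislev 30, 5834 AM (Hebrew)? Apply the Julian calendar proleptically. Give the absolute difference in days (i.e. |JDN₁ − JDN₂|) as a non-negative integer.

First date → JDN 2481992; second date → JDN 2478572.
The interval is |2481992 − 2478572| = 3420 days.

3420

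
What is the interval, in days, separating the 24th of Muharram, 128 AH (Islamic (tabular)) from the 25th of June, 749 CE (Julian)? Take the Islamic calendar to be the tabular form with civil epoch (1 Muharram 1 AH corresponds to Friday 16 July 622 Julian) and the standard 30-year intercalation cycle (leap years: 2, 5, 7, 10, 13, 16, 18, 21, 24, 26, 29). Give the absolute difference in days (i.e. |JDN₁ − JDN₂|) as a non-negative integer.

JDN of the first date = 1993468.
JDN of the second date = 1994806.
|1994806 − 1993468| = 1338.

1338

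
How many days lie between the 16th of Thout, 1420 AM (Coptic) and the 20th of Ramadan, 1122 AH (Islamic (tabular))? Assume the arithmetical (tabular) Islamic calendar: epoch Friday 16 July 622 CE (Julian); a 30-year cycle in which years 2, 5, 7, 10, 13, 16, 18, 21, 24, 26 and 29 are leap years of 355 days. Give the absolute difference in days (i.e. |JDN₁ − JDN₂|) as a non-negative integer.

JDN of the first date = 2343335.
JDN of the second date = 2345940.
|2345940 − 2343335| = 2605.

2605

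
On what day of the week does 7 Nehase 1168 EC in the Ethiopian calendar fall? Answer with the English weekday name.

This is JDN 2150804 (7 August 1176 Gregorian).
Since JDN mod 7 = 5 (0 = Monday), the day is Saturday.

Saturday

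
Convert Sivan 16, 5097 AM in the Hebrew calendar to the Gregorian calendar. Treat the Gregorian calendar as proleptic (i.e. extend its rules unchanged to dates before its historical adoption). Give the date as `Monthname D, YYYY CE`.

May 25, 1337 CE

Julian Day Number of the source date = 2209534.
Converting JDN 2209534 to the Gregorian calendar gives 25 May 1337 CE.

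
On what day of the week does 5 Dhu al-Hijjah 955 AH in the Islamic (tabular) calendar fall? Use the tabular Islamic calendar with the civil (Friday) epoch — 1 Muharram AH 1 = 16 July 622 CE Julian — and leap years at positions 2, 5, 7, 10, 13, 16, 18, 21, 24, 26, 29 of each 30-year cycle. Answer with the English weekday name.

Saturday

This is JDN 2286835 (15 January 1549 Gregorian).
Since JDN mod 7 = 5 (0 = Monday), the day is Saturday.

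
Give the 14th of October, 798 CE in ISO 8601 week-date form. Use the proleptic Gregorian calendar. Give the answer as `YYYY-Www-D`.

0798-W42-3

The weekday is Wednesday (ISO weekday 3).
That Wednesday belongs to ISO week 42 of ISO year 798.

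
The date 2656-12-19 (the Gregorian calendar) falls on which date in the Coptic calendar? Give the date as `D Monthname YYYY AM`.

Both dates share Julian Day Number 2691497; in the Coptic calendar that is 5 Koiak 2373 AM.

5 Koiak 2373 AM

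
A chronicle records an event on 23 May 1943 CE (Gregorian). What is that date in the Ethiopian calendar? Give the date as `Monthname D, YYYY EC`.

Ginbot 15, 1935 EC

Both dates share Julian Day Number 2430868; in the Ethiopian calendar that is 15 Ginbot 1935 EC.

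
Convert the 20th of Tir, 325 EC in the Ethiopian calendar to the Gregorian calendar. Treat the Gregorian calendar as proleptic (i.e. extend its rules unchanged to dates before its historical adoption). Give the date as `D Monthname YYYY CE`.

16 January 333 CE

Both dates share Julian Day Number 1842701; in the Gregorian calendar that is 16 January 333 CE.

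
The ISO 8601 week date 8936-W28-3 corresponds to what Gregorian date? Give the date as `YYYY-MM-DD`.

8936-07-11

ISO week 1 of 8936 is the week containing the first Thursday of 8936.
Week 28, day 3 (Wednesday) lands on 8936-07-11.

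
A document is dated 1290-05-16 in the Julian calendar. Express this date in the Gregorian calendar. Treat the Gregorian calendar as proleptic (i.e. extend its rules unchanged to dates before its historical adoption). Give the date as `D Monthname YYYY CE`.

23 May 1290 CE

At this point the Julian calendar is 7 days behind the Gregorian.
16 May 1290 Julian + 7 days → 23 May 1290 Gregorian.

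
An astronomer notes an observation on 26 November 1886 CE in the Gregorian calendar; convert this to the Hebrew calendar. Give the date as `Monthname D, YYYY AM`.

Both dates share Julian Day Number 2410237; in the Hebrew calendar that is 28 Cheshvan 5647 AM.

Cheshvan 28, 5647 AM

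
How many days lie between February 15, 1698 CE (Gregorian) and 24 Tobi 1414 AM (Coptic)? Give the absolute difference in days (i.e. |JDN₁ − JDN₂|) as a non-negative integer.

17

First date → JDN 2341288; second date → JDN 2341271.
The interval is |2341288 − 2341271| = 17 days.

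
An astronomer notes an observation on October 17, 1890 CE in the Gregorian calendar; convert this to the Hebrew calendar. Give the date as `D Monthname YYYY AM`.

3 Cheshvan 5651 AM

Both dates share Julian Day Number 2411658; in the Hebrew calendar that is 3 Cheshvan 5651 AM.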